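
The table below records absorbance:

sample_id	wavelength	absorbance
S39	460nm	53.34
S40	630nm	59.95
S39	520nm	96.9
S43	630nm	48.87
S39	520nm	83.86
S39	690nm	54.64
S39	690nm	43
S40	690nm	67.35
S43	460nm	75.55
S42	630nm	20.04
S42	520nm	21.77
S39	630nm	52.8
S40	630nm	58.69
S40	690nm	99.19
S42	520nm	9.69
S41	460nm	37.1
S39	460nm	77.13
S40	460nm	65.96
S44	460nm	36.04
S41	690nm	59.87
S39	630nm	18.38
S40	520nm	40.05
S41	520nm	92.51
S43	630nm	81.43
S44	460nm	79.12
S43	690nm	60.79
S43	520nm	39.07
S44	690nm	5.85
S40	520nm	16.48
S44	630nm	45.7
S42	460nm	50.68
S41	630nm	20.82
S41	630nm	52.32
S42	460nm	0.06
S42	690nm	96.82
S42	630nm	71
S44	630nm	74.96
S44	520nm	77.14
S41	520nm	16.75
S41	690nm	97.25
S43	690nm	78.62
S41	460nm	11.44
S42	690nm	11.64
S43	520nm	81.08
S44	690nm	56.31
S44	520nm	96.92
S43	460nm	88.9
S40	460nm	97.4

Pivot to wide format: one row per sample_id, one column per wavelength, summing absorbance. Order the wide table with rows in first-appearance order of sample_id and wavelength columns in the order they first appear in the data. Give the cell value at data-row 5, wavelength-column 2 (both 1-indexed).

With rows in first-appearance order of sample_id, row 5 is sample_id=S41. wavelength columns in first-appearance order: 460nm, 630nm, 520nm, 690nm; column 2 is 630nm.
Long rows with sample_id=S41, wavelength=630nm: 20.82 + 52.32 = 73.14.

73.14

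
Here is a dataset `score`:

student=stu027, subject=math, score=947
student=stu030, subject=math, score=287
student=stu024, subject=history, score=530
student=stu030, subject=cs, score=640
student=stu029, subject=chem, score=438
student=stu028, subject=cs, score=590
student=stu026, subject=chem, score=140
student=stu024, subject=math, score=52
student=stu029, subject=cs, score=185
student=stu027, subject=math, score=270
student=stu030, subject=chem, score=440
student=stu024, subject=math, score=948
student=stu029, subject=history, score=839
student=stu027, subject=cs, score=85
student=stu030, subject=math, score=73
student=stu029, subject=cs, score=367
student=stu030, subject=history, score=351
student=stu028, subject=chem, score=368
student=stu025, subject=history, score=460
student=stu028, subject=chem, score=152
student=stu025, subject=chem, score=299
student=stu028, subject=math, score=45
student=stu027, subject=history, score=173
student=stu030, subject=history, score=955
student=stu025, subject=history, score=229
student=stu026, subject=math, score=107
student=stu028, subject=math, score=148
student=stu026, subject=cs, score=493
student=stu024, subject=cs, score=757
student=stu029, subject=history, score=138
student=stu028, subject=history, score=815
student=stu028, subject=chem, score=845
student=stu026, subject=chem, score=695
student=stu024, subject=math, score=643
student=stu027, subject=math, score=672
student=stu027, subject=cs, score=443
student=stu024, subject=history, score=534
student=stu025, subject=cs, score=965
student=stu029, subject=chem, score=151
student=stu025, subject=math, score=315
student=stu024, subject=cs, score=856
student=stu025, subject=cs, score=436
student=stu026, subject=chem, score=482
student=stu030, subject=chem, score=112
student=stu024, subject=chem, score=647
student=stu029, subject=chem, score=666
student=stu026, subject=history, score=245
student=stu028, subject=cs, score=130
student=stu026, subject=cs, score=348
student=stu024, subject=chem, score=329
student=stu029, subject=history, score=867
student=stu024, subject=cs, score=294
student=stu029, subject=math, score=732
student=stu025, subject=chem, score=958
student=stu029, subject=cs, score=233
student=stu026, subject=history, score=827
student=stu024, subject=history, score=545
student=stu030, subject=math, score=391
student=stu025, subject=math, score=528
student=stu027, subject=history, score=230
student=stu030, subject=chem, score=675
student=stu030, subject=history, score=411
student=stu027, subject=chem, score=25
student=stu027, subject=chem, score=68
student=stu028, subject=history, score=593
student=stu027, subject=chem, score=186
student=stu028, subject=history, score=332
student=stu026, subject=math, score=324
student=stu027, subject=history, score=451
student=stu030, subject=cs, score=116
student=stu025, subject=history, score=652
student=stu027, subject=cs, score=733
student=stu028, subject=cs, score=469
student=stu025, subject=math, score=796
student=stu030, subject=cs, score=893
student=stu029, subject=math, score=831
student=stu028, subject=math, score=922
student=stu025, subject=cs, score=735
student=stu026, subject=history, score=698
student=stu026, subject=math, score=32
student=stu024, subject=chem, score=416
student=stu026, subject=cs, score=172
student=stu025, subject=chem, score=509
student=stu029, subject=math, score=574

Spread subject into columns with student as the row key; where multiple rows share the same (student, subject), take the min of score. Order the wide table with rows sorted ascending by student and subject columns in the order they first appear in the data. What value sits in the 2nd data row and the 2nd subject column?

With rows sorted ascending by student, row 2 is student=stu025. subject columns in first-appearance order: math, history, cs, chem; column 2 is history.
Long rows with student=stu025, subject=history: min(460, 229, 652) = 229.

229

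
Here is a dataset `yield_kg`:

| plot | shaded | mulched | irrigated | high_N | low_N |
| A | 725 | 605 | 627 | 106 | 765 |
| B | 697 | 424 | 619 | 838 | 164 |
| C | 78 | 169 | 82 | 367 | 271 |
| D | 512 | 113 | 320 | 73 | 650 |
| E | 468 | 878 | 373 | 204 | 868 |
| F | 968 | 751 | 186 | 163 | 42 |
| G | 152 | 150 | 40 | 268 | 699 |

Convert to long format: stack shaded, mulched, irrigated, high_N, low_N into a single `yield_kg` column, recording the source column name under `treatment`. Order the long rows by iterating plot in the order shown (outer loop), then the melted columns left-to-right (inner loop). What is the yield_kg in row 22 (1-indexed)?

878

35 rows total (7 × 5). Row 22: index ⌊(22-1)/5⌋ = 4 into plot → E; (22-1) mod 5 = 1 into the melted columns → mulched.
So row 22 is (E, mulched, 878); yield_kg = 878.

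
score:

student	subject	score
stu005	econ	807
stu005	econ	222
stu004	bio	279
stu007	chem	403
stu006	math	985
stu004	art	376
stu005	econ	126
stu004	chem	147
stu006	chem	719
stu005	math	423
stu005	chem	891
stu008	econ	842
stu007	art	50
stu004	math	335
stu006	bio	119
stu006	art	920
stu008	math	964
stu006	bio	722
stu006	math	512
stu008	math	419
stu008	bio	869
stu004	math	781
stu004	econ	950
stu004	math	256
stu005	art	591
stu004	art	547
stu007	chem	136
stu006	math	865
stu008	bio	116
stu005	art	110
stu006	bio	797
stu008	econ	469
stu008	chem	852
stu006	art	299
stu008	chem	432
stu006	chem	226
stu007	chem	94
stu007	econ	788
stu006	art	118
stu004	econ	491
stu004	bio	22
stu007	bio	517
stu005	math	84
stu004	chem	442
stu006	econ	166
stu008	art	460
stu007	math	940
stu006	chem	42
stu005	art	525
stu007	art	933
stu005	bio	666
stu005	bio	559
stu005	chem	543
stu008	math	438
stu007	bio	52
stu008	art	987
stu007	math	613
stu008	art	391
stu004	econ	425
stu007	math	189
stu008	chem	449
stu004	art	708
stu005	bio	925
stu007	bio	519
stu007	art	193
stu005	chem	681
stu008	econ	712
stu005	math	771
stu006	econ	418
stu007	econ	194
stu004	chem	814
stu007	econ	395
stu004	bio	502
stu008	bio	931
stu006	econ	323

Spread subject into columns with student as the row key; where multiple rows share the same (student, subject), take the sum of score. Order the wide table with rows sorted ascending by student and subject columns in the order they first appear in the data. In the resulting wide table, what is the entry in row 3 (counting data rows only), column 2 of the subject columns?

With rows sorted ascending by student, row 3 is student=stu006. subject columns in first-appearance order: econ, bio, chem, math, art; column 2 is bio.
Long rows with student=stu006, subject=bio: 119 + 722 + 797 = 1638.

1638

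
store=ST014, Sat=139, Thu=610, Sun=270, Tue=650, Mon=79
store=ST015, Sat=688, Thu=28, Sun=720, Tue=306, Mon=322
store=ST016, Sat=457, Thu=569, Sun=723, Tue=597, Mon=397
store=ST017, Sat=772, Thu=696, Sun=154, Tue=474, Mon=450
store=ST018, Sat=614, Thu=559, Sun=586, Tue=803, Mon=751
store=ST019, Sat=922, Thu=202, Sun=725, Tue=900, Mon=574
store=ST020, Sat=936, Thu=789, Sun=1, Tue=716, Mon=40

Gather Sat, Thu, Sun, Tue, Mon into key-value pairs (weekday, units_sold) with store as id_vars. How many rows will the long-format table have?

35

7 store values × 5 melted columns = 35 rows.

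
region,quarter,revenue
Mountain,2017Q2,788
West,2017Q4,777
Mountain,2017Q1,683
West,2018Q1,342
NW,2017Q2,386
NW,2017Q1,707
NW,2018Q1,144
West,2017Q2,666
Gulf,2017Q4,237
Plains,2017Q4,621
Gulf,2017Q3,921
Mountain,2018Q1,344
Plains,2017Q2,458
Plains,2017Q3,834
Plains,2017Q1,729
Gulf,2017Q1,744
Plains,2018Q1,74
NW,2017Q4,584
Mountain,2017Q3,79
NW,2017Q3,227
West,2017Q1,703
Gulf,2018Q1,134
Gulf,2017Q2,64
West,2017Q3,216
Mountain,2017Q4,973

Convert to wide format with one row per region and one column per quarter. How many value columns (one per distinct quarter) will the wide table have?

5 distinct quarter values: 2017Q1, 2017Q2, 2017Q3, 2017Q4, 2018Q1.

5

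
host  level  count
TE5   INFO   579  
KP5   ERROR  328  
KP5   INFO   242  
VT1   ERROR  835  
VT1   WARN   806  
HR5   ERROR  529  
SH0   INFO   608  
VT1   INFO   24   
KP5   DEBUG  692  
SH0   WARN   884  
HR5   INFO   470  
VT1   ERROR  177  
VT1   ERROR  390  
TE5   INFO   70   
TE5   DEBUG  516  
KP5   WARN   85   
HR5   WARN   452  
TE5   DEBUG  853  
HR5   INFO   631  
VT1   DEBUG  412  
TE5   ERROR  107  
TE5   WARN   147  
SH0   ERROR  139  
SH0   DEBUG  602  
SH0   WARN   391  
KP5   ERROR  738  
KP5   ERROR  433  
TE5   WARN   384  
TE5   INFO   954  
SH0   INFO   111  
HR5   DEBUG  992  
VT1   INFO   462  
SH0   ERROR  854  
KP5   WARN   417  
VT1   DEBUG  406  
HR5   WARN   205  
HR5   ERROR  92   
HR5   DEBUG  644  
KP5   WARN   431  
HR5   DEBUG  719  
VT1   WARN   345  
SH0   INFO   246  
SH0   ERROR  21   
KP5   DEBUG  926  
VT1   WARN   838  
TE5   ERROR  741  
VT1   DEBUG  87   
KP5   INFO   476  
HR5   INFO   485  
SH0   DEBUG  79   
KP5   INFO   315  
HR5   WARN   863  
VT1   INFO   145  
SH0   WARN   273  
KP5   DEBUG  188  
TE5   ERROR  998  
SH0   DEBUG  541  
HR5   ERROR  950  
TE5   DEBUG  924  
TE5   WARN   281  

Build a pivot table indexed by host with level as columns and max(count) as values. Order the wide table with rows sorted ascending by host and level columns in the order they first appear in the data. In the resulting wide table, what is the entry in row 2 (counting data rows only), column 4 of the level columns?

With rows sorted ascending by host, row 2 is host=KP5. level columns in first-appearance order: INFO, ERROR, WARN, DEBUG; column 4 is DEBUG.
Long rows with host=KP5, level=DEBUG: max(692, 926, 188) = 926.

926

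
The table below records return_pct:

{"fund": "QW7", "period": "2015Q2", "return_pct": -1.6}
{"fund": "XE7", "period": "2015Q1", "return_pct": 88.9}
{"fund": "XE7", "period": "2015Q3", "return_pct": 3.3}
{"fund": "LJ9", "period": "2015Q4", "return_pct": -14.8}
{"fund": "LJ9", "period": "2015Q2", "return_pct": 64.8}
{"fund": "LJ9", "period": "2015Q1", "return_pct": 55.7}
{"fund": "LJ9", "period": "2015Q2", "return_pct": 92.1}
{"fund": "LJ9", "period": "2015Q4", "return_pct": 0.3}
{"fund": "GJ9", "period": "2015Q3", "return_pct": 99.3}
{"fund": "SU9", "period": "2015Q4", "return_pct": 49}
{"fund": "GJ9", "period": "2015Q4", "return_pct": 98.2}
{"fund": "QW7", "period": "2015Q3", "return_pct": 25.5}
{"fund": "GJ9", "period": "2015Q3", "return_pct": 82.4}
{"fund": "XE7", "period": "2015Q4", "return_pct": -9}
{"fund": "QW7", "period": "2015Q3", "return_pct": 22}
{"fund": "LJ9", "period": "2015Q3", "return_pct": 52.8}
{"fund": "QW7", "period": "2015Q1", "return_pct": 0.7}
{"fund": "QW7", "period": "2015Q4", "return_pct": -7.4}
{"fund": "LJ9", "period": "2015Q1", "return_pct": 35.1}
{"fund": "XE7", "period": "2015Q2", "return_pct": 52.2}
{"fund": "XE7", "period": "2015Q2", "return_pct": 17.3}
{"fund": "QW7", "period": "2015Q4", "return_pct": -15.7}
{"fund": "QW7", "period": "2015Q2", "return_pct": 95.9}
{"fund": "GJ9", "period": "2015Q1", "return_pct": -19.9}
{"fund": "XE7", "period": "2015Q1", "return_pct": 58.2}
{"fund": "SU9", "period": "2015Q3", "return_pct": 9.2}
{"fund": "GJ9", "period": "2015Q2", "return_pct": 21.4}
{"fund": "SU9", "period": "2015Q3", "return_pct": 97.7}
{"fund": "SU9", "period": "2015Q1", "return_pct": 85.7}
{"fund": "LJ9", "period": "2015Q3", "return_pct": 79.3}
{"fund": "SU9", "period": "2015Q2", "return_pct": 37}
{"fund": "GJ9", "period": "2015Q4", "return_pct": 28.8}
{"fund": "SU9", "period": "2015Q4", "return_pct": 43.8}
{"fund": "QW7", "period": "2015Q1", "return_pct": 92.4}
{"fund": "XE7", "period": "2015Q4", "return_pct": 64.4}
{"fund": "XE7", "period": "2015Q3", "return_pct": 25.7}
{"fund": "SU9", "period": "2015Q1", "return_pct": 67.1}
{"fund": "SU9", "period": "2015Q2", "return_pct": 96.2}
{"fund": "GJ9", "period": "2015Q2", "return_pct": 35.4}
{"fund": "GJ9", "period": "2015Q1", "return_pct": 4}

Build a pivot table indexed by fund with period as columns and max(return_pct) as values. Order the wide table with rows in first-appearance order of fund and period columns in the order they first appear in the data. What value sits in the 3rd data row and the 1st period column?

92.1

With rows in first-appearance order of fund, row 3 is fund=LJ9. period columns in first-appearance order: 2015Q2, 2015Q1, 2015Q3, 2015Q4; column 1 is 2015Q2.
Long rows with fund=LJ9, period=2015Q2: max(64.8, 92.1) = 92.1.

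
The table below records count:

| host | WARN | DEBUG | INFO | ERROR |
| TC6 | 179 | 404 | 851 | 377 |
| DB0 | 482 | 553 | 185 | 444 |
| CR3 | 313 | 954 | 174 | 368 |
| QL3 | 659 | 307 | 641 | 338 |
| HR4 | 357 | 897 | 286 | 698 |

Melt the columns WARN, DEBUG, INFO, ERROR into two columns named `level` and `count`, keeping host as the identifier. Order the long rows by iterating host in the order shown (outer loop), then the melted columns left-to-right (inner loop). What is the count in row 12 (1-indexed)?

20 rows total (5 × 4). Row 12: index ⌊(12-1)/4⌋ = 2 into host → CR3; (12-1) mod 4 = 3 into the melted columns → ERROR.
So row 12 is (CR3, ERROR, 368); count = 368.

368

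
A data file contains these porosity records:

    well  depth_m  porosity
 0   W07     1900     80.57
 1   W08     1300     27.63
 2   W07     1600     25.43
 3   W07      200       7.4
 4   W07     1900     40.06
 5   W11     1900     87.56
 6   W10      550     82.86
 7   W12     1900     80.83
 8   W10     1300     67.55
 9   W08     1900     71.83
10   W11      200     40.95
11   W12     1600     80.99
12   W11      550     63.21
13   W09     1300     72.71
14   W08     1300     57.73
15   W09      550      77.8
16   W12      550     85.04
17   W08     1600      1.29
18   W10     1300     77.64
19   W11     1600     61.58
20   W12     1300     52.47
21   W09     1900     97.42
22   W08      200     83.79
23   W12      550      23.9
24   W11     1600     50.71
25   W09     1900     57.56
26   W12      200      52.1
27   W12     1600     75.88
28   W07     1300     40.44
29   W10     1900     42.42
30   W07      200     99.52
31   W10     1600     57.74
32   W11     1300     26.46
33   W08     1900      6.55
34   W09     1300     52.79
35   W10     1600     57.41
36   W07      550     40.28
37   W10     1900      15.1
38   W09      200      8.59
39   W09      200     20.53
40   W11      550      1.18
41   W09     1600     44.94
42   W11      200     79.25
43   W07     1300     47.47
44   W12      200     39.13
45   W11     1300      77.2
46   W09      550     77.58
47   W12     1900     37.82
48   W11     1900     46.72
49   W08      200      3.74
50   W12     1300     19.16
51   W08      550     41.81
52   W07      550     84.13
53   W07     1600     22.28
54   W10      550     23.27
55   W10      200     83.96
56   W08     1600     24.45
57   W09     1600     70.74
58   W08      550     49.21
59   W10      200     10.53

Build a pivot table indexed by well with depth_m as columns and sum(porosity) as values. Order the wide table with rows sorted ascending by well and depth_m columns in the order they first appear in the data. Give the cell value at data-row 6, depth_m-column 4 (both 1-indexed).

With rows sorted ascending by well, row 6 is well=W12. depth_m columns in first-appearance order: 1900, 1300, 1600, 200, 550; column 4 is 200.
Long rows with well=W12, depth_m=200: 52.1 + 39.13 = 91.23.

91.23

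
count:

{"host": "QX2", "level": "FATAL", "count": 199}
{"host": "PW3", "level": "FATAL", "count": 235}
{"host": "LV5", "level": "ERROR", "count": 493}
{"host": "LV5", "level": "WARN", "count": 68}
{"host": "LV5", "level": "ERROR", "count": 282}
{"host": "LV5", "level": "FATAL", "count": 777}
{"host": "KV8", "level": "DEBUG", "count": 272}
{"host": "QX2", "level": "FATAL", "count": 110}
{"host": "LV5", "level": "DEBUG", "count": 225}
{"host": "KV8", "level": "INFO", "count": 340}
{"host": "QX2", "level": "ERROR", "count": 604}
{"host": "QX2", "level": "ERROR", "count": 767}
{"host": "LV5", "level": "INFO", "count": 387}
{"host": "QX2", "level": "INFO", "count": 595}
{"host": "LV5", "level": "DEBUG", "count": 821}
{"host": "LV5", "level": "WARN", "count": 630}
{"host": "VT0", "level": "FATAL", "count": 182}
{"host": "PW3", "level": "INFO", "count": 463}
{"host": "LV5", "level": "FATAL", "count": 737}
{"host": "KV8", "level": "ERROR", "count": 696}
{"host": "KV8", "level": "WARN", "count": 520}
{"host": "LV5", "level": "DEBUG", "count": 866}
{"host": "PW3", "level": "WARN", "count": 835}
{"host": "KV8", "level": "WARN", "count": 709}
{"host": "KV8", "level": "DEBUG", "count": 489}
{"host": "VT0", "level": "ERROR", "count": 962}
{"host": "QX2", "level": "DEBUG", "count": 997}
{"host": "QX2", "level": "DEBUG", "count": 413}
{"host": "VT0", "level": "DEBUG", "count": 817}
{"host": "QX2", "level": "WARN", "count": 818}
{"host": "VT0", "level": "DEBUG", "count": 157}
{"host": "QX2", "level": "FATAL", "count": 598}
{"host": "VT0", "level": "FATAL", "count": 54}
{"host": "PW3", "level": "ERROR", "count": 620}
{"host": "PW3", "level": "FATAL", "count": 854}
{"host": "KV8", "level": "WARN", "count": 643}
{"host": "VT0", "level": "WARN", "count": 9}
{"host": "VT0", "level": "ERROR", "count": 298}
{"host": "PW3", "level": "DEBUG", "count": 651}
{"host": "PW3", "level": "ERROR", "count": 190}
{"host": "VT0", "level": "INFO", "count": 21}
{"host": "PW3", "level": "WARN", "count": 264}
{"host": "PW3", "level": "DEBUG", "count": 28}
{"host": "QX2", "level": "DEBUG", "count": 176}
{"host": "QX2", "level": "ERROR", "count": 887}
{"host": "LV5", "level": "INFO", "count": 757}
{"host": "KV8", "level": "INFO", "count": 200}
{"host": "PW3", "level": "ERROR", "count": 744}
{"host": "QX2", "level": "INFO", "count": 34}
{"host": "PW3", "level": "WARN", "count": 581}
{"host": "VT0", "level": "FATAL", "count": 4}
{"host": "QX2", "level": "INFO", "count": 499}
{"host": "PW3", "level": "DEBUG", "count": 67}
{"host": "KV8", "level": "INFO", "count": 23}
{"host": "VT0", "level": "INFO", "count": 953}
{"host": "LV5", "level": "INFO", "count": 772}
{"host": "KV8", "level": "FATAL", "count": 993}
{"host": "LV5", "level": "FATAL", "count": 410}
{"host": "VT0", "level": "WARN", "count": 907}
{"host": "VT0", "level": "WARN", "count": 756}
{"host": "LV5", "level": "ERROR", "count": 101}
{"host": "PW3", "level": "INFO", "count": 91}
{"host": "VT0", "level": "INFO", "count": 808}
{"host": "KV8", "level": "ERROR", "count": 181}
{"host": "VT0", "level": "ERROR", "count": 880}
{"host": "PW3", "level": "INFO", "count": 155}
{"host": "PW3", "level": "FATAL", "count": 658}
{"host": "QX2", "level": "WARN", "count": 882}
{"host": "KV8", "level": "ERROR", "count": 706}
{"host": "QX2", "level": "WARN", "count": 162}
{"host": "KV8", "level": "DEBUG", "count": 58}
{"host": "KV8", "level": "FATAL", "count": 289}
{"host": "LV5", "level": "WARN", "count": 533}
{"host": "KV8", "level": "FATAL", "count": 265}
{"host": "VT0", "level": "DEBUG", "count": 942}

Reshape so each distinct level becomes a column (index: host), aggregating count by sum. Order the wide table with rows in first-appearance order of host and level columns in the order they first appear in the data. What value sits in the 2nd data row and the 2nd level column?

1554

With rows in first-appearance order of host, row 2 is host=PW3. level columns in first-appearance order: FATAL, ERROR, WARN, DEBUG, INFO; column 2 is ERROR.
Long rows with host=PW3, level=ERROR: 620 + 190 + 744 = 1554.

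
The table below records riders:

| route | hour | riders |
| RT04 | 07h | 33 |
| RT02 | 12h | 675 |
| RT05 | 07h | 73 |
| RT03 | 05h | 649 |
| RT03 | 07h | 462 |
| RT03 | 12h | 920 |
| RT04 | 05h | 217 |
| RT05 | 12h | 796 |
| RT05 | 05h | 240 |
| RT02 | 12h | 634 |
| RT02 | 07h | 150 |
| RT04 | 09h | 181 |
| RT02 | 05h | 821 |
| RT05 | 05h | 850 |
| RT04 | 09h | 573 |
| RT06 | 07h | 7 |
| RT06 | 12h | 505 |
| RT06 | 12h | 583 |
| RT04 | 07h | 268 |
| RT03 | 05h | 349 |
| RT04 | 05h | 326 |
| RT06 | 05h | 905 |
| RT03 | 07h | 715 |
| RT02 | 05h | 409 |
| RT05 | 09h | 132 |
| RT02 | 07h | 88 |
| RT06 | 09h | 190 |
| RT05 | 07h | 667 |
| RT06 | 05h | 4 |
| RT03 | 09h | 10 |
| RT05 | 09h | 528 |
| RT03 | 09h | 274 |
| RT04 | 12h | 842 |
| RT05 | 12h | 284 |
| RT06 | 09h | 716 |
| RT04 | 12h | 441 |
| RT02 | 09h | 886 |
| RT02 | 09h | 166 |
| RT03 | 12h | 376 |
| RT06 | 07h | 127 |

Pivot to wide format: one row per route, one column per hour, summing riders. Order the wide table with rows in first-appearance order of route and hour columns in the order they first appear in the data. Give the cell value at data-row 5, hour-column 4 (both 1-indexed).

906

With rows in first-appearance order of route, row 5 is route=RT06. hour columns in first-appearance order: 07h, 12h, 05h, 09h; column 4 is 09h.
Long rows with route=RT06, hour=09h: 190 + 716 = 906.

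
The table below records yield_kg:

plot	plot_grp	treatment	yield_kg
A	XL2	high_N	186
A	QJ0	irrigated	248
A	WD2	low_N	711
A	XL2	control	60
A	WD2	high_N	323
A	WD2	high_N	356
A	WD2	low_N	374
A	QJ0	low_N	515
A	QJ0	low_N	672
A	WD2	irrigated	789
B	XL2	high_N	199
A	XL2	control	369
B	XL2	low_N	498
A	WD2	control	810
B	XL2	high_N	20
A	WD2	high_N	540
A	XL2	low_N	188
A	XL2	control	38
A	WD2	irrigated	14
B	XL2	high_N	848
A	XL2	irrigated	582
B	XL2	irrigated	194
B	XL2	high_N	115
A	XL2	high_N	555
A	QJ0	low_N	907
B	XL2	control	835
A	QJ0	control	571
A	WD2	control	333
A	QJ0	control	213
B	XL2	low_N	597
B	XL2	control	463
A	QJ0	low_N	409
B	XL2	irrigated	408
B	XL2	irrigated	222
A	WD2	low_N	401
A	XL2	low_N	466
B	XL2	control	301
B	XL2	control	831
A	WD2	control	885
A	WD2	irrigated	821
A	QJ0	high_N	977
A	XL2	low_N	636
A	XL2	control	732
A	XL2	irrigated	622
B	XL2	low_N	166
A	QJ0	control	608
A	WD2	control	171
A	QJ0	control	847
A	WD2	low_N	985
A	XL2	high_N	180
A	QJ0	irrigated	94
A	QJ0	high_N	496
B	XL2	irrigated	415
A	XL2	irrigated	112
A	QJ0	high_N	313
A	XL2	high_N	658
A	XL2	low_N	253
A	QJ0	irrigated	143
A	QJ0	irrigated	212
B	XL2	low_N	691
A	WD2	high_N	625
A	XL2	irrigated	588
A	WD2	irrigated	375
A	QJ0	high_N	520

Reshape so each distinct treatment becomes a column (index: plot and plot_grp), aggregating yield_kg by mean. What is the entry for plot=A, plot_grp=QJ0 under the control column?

559.75

Rows with plot=A, plot_grp=QJ0 and treatment=control: yield_kg values are 571, 213, 608, 847.
(571 + 213 + 608 + 847) / 4 = 559.75.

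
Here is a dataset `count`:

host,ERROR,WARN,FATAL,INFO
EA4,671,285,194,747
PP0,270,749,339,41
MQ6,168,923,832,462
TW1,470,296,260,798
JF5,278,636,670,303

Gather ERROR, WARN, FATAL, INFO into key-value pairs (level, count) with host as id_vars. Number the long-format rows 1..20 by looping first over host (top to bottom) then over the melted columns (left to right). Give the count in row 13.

470

20 rows total (5 × 4). Row 13: index ⌊(13-1)/4⌋ = 3 into host → TW1; (13-1) mod 4 = 0 into the melted columns → ERROR.
So row 13 is (TW1, ERROR, 470); count = 470.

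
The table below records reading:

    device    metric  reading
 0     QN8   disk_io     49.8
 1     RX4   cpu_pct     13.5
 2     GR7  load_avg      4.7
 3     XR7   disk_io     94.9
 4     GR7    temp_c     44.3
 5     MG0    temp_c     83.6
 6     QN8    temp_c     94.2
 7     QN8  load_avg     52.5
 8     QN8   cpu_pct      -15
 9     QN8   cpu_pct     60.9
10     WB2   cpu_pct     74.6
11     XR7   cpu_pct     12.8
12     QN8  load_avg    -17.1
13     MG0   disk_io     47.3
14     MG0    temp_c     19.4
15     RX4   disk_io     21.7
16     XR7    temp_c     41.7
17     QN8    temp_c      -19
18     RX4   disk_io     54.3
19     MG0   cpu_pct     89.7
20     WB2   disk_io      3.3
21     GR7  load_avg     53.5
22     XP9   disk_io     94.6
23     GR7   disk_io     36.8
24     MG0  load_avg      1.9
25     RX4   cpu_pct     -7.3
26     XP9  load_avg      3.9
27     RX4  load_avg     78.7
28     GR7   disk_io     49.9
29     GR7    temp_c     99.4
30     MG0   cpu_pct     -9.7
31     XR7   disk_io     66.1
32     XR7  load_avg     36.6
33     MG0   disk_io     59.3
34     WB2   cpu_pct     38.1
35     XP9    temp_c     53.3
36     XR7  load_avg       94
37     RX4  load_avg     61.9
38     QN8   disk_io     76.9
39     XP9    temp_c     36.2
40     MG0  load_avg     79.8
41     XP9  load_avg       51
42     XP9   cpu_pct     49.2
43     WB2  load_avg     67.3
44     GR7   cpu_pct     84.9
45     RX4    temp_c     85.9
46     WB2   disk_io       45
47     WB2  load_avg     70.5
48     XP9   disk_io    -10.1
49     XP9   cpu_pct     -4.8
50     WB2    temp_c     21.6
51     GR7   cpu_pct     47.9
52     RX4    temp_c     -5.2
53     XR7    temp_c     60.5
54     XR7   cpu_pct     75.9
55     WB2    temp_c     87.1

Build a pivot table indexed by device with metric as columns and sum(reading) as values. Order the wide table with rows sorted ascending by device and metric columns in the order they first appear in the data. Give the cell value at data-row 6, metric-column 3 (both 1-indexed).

54.9

With rows sorted ascending by device, row 6 is device=XP9. metric columns in first-appearance order: disk_io, cpu_pct, load_avg, temp_c; column 3 is load_avg.
Long rows with device=XP9, metric=load_avg: 3.9 + 51 = 54.9.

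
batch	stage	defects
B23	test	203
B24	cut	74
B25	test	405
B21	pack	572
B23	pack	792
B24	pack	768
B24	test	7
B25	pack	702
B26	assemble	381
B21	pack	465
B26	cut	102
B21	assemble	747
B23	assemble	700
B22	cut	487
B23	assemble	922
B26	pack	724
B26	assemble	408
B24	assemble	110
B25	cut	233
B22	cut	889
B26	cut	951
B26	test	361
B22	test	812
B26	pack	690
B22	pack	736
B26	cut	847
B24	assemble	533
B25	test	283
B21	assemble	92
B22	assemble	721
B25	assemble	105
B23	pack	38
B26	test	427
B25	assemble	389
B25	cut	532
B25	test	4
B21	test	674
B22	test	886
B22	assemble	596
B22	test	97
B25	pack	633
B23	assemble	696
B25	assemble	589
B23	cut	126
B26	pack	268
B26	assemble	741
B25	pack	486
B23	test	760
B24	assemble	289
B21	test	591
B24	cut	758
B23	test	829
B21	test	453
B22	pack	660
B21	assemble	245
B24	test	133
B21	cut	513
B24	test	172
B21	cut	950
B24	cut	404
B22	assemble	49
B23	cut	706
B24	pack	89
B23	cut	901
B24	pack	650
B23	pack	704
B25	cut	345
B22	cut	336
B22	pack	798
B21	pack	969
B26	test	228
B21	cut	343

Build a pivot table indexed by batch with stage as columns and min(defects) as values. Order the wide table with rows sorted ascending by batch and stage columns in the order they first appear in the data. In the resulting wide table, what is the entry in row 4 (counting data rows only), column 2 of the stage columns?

74

With rows sorted ascending by batch, row 4 is batch=B24. stage columns in first-appearance order: test, cut, pack, assemble; column 2 is cut.
Long rows with batch=B24, stage=cut: min(74, 758, 404) = 74.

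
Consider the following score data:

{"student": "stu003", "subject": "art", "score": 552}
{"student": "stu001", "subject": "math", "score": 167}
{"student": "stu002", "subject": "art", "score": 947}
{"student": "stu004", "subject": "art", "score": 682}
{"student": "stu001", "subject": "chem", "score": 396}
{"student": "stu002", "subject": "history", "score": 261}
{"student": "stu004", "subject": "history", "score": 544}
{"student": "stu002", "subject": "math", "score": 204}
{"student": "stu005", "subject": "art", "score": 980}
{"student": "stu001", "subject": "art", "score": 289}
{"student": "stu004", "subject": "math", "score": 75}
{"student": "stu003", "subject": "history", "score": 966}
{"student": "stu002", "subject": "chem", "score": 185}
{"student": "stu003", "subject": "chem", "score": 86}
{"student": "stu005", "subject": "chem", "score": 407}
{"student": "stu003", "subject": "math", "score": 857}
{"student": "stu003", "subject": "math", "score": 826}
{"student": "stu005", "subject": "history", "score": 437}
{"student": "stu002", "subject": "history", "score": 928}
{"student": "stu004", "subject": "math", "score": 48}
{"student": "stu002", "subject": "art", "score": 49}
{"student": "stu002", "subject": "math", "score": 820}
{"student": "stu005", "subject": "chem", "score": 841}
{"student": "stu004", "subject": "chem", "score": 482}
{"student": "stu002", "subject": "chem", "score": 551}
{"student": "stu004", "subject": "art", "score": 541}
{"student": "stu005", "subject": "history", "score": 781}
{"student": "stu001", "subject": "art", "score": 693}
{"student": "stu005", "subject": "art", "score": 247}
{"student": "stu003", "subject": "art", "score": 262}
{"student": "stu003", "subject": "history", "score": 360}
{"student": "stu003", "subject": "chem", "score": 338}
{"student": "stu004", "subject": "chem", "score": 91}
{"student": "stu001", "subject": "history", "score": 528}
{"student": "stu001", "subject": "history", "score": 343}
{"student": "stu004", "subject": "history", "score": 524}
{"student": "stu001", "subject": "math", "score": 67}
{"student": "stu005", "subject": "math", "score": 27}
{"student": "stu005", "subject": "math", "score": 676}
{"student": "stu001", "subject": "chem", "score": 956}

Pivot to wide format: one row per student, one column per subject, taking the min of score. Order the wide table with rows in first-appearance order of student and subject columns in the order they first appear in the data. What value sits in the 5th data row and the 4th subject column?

437

With rows in first-appearance order of student, row 5 is student=stu005. subject columns in first-appearance order: art, math, chem, history; column 4 is history.
Long rows with student=stu005, subject=history: min(437, 781) = 437.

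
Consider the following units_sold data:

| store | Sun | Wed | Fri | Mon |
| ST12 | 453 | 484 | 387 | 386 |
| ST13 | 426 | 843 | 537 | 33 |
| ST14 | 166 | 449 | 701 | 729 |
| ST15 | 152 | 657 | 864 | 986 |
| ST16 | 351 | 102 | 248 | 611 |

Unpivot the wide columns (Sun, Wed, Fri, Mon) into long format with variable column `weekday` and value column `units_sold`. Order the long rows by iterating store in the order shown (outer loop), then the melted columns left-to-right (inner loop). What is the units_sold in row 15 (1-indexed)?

20 rows total (5 × 4). Row 15: index ⌊(15-1)/4⌋ = 3 into store → ST15; (15-1) mod 4 = 2 into the melted columns → Fri.
So row 15 is (ST15, Fri, 864); units_sold = 864.

864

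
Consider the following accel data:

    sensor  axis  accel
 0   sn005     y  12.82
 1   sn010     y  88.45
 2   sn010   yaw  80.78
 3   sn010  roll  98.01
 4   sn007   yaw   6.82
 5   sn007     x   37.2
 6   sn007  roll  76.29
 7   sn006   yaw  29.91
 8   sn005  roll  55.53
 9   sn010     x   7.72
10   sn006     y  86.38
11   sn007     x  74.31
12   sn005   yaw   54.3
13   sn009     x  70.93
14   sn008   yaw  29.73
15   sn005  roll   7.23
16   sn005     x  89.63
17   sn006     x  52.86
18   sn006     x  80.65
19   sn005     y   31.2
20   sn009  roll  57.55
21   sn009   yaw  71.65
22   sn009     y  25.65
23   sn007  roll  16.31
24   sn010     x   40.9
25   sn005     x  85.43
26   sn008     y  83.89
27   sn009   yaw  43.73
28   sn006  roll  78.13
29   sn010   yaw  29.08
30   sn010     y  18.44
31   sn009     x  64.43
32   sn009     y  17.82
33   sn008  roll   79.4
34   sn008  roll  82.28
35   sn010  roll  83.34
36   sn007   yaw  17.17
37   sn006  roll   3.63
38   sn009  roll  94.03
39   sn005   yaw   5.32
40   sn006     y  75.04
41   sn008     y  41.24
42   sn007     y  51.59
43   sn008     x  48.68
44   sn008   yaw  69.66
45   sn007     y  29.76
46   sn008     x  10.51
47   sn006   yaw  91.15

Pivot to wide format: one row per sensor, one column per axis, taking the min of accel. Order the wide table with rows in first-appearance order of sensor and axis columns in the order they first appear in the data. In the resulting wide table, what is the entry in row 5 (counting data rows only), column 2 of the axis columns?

43.73

With rows in first-appearance order of sensor, row 5 is sensor=sn009. axis columns in first-appearance order: y, yaw, roll, x; column 2 is yaw.
Long rows with sensor=sn009, axis=yaw: min(71.65, 43.73) = 43.73.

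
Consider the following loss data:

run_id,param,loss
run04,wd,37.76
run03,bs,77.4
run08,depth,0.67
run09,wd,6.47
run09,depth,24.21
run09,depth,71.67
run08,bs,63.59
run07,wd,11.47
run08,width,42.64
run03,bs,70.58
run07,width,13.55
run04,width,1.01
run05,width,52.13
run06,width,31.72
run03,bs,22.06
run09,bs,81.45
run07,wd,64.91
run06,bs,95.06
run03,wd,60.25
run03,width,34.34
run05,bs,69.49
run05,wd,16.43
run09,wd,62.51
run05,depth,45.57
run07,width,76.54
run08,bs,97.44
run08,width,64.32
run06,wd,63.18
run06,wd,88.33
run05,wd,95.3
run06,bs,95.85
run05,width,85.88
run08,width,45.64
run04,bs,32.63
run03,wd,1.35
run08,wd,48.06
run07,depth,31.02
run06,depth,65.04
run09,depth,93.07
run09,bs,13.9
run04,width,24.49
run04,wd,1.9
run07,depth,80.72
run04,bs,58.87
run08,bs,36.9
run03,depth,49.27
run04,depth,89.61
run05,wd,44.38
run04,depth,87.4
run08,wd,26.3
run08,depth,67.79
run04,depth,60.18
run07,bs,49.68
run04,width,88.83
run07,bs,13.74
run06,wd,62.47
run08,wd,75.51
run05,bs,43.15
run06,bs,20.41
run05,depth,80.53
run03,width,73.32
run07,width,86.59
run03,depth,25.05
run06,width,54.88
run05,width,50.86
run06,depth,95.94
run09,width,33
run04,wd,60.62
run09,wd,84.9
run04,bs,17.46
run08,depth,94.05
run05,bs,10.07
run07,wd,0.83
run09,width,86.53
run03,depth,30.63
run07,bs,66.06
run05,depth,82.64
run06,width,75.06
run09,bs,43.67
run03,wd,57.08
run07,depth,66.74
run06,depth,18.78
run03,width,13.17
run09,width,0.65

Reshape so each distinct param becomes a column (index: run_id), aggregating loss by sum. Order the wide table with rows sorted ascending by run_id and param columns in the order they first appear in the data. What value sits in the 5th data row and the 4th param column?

With rows sorted ascending by run_id, row 5 is run_id=run07. param columns in first-appearance order: wd, bs, depth, width; column 4 is width.
Long rows with run_id=run07, param=width: 13.55 + 76.54 + 86.59 = 176.68.

176.68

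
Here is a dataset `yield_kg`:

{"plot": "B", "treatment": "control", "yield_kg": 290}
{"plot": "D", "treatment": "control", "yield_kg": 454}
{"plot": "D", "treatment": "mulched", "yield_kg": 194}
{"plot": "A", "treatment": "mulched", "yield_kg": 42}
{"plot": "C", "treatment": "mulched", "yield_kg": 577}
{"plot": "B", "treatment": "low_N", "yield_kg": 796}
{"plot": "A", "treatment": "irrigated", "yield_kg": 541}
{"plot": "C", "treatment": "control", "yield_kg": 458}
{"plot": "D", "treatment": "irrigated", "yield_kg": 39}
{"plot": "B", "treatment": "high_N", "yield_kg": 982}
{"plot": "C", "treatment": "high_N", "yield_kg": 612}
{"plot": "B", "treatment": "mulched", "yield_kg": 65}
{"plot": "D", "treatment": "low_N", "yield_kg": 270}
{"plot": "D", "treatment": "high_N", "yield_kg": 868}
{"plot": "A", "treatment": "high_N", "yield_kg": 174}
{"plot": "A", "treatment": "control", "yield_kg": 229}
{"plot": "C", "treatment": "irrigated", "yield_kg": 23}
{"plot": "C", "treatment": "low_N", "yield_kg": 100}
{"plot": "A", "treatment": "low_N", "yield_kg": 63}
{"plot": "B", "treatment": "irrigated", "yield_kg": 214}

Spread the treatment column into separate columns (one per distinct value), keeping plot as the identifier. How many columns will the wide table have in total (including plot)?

6

1 column for plot plus 5 distinct treatment values → 6 columns.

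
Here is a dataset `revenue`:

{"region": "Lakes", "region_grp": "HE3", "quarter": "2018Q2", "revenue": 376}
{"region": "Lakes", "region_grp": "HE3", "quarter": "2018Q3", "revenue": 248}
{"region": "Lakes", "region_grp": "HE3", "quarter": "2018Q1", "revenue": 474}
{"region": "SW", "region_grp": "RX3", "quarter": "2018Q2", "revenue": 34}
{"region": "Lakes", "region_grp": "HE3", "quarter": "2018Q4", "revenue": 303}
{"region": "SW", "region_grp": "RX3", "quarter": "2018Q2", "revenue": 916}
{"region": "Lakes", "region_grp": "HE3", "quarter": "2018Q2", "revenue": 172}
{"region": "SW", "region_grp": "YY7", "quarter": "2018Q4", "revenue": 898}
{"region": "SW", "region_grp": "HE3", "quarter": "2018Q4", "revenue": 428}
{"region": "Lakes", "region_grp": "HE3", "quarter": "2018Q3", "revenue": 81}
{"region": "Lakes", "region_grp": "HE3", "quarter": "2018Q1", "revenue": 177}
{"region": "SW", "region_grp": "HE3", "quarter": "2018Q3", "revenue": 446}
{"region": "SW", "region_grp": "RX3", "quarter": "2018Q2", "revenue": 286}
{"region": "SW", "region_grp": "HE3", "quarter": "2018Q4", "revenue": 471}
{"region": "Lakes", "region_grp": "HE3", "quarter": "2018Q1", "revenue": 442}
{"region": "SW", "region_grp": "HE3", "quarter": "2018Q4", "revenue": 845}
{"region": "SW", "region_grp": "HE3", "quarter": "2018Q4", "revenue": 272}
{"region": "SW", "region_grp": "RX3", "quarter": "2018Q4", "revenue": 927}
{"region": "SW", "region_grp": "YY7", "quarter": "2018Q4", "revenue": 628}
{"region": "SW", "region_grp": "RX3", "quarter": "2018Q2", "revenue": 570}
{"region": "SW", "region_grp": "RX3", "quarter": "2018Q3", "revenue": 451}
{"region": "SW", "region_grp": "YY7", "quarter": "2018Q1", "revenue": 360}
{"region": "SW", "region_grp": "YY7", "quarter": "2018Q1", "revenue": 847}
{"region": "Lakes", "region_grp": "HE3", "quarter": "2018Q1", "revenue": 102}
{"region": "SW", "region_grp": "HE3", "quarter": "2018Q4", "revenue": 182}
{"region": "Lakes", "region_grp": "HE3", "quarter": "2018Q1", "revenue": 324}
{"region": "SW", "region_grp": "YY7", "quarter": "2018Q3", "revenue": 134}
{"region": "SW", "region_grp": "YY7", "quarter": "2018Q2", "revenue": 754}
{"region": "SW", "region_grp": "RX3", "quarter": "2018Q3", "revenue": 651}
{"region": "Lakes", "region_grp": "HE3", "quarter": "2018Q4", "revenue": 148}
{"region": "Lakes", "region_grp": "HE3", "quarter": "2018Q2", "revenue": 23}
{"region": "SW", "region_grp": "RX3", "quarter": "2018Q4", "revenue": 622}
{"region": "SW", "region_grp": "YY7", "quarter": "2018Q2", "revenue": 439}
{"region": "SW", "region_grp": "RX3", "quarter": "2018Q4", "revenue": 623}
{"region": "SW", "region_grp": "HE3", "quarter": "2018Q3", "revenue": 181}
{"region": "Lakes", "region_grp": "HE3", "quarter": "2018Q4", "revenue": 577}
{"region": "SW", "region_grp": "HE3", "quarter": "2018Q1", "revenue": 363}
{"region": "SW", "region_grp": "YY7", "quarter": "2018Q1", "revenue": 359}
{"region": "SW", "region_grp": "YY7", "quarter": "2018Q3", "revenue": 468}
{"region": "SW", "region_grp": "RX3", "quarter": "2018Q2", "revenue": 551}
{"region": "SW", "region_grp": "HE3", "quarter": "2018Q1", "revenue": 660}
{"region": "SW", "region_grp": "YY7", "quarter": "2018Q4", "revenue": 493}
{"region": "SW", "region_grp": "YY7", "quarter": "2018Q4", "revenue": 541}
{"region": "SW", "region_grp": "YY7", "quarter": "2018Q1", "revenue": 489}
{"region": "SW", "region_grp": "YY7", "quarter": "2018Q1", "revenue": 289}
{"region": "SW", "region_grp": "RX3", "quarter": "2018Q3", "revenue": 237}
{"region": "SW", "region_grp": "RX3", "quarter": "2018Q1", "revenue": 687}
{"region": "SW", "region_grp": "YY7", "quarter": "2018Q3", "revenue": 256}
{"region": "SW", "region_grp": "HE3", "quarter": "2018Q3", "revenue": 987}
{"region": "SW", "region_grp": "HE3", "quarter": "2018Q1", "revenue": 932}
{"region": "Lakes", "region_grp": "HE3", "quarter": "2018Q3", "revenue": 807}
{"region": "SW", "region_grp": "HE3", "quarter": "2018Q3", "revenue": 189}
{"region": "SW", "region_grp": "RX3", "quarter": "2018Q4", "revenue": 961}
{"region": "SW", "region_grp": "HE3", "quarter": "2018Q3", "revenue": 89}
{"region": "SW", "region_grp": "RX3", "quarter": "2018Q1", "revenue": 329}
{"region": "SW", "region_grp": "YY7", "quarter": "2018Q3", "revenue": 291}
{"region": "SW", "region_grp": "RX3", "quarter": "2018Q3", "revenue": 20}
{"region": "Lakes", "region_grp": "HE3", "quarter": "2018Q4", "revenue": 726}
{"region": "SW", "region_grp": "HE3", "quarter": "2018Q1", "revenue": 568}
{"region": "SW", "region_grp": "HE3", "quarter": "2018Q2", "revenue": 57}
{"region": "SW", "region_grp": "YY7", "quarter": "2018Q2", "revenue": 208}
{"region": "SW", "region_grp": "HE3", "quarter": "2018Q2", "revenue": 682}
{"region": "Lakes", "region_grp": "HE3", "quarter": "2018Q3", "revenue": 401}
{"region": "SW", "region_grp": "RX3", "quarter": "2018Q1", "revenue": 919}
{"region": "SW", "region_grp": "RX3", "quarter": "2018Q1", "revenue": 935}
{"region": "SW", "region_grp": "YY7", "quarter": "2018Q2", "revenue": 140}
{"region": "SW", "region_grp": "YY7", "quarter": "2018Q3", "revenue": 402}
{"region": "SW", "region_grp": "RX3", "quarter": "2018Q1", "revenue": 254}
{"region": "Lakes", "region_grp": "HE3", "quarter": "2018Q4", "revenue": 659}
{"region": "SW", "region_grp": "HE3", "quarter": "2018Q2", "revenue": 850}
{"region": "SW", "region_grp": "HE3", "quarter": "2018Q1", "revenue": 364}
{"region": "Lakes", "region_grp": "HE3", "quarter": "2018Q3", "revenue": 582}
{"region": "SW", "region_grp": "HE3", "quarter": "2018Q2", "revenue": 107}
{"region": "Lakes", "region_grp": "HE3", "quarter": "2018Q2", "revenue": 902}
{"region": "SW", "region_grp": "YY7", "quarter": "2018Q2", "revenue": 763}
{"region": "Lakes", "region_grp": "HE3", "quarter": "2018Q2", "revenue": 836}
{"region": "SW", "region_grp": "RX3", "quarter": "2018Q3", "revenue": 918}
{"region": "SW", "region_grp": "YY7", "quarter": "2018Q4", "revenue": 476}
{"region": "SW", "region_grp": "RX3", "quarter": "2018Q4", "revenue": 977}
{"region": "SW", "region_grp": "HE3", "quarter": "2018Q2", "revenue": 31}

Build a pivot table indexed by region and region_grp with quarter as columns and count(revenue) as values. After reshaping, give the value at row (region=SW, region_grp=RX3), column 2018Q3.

5

Rows with region=SW, region_grp=RX3 and quarter=2018Q3: revenue values are 451, 651, 237, 20, 918.
5 rows match — count = 5.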